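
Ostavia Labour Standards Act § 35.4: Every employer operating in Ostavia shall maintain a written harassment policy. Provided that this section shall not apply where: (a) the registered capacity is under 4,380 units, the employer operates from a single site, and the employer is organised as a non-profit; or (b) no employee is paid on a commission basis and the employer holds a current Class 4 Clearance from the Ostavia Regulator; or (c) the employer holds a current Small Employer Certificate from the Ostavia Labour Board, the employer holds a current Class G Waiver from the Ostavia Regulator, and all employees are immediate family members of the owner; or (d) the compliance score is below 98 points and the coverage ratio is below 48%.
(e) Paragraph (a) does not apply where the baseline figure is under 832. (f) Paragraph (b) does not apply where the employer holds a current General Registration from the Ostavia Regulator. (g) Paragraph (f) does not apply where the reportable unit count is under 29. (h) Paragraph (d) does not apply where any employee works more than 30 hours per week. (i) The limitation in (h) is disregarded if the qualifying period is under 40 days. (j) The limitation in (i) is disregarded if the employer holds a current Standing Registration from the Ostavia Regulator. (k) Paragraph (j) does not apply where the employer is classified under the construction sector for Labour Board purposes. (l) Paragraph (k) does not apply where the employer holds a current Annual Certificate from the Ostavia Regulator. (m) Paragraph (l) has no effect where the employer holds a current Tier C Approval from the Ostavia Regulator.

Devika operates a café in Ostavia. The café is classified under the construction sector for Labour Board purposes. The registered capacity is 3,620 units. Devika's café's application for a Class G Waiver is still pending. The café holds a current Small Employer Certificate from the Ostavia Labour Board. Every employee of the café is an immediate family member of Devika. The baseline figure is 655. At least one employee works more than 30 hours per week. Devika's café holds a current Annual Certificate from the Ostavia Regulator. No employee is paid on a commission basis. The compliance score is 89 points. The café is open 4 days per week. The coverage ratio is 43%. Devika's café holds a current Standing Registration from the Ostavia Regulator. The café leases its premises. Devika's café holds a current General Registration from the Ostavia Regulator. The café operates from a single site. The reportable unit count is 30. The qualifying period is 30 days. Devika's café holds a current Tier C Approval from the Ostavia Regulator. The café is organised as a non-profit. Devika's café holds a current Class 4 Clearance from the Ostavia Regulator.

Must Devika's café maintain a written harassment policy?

No — exception (d) applies; Devika's café is not required to maintain a written harassment policy.

Exception (a) is satisfied on its face — the registered capacity is 3,620 units, under the 4,380 units limit; the employer operates from a single site; the employer is a non-profit. Turning to paragraph (e): (e) operates against (a): the baseline figure is 655, under the 832 limit. (a) is therefore removed.
Exception (b) is satisfied on its face — no employee is paid on commission; a current Class 4 Clearance is held. But applying paragraphs (f)–(g): (f) operates — a current General Registration is held. (g), which would lift (f), is inapplicable — the reportable unit count is 30, not under 29. So (b) is unavailable.
Exception (c) requires that the employer holds a current Class G Waiver from the Ostavia Regulator; but the Class G Waiver is not current, so (c) is unavailable.
Exception (d) is satisfied on its face — the compliance score is 89 points, below the 98 points limit; the coverage ratio is 43%, below the 48% limit. As to paragraphs (h)–(m): (h) would limit (d) — at least one employee exceeds 30 hours/week — but (i) sets (h) aside: (i) operates against (h): the qualifying period is 30 days, under the 40 days limit. (j) would limit (i) — a current Standing Registration is held — but (k) sets (j) aside: (k) is engaged — the café is classified under the construction sector. (l) would limit (k) — a current Annual Certificate is held — but (m) sets (l) aside: (m) is engaged — a current Tier C Approval is held. (d) remains available.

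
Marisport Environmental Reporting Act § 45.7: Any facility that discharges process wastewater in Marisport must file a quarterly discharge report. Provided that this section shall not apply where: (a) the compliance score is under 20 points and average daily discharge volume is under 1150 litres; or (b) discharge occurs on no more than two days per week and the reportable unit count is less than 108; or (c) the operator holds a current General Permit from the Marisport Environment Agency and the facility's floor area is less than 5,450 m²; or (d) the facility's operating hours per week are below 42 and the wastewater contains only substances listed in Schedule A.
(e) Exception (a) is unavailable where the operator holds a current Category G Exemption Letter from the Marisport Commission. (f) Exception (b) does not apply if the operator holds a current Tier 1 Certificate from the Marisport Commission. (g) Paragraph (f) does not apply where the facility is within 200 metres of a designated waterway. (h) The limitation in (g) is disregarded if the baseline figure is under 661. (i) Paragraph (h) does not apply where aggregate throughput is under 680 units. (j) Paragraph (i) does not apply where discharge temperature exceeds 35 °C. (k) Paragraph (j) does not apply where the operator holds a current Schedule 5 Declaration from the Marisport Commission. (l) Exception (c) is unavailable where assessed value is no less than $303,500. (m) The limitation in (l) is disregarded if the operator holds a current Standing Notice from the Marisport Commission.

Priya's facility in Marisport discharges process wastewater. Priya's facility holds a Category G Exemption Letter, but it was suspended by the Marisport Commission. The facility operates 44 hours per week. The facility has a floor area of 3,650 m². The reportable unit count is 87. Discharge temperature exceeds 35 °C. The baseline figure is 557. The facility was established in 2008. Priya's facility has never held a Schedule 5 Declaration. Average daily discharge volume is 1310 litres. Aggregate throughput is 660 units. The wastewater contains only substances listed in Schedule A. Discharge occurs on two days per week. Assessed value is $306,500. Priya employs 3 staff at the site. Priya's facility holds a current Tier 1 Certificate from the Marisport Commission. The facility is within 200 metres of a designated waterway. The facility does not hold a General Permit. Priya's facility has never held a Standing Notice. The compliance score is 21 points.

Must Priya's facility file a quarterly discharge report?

Exception (a) does not apply: the compliance score is 21 points, not under 20 points.
Exception (b) is satisfied on its face — discharge occurs on no more than two days per week; the reportable unit count is 87, less than the 108 limit. But: (f) is engaged — a current Tier 1 Certificate is held. (g) would limit (f) — the facility is within 200 m of a designated waterway — but (h) sets (g) aside: (h) operates against (g): the baseline figure is 557, under the 661 limit. (i) would limit (h) — aggregate throughput is 660 units, under the 680 units limit — but (j) sets (i) aside: (j) is triggered — discharge temperature exceeds 35 °C. (k), which would lift (j), is not triggered — no current Schedule 5 Declaration is held. Exception (b) does not apply.
Exception (c) does not apply: no General Permit is held.
Exception (d) requires that the facility's operating hours per week are below 42; but the facility's operating hours per week are 44, not below 42, so (d) is unavailable.
No exception is made out. Priya's facility falls within the general rule.

Yes — Priya's facility must file a quarterly discharge report.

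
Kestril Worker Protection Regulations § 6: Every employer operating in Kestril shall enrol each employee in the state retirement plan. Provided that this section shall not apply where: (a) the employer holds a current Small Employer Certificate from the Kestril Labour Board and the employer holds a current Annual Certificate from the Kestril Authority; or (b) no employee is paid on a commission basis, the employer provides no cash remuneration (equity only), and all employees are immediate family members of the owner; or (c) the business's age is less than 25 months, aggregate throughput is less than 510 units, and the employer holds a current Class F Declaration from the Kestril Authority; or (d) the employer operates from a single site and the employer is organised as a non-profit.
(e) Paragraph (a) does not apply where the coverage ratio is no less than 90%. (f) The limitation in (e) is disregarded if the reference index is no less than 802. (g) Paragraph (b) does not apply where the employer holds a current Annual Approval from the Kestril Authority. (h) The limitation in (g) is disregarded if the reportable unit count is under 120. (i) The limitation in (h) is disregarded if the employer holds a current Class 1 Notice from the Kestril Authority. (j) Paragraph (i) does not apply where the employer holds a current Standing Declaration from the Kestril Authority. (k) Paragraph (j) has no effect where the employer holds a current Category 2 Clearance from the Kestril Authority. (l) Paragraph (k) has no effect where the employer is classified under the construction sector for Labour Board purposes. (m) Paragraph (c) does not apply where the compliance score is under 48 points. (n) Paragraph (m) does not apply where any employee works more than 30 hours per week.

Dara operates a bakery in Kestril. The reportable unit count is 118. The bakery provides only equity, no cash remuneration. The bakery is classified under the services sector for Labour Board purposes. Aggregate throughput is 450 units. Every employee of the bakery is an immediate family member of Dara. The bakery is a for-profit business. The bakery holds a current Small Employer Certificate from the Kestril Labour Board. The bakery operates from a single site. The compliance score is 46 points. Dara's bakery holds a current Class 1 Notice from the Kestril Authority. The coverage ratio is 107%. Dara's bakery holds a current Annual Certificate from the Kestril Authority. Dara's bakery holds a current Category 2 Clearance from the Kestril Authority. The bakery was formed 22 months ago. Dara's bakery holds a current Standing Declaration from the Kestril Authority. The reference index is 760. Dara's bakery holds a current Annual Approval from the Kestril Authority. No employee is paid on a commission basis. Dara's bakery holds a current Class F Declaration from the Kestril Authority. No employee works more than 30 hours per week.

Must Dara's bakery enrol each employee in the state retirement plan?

Exception (a) is satisfied on its face — a current Small Employer Certificate is held; a current Annual Certificate is held. However, paragraphs (e)–(f) must be considered: (e) is triggered — the coverage ratio is 107%, meeting the 90% threshold. (f), which would lift (e), is not engaged — the reference index is 760, short of 802. So (a) is unavailable.
Exception (b)'s conditions are all satisfied: no employee is paid on commission; remuneration is equity-only; every employee is an immediate family member. However, paragraphs (g)–(l) must be considered: (g) operates against (b): a current Annual Approval is held. (h) would limit (g) — the reportable unit count is 118, under the 120 limit — but (i) sets (h) aside: (i) is engaged — a current Class 1 Notice is held. (j) applies (a current Standing Declaration is held), but yields to (k): (k) applies — a current Category 2 Clearance is held. (l), which would lift (k), is not engaged — the bakery is classified under the services sector. (b) is therefore removed.
Exception (c)'s conditions are all satisfied: the business's age is 22 months, less than the 25 months limit; aggregate throughput is 450 units, less than the 510 units limit; a current Class F Declaration is held. But: (m) applies — the compliance score is 46 points, under the 48 points limit. (n), which would lift (m), is inapplicable — no employee exceeds 30 hours/week. So (c) is unavailable.
Exception (d) requires that the employer is organised as a non-profit; but the employer is for-profit, so (d) is unavailable.
No exception is made out. Dara's bakery falls within the general rule.

Yes — Dara's bakery must enrol each employee in the state retirement plan.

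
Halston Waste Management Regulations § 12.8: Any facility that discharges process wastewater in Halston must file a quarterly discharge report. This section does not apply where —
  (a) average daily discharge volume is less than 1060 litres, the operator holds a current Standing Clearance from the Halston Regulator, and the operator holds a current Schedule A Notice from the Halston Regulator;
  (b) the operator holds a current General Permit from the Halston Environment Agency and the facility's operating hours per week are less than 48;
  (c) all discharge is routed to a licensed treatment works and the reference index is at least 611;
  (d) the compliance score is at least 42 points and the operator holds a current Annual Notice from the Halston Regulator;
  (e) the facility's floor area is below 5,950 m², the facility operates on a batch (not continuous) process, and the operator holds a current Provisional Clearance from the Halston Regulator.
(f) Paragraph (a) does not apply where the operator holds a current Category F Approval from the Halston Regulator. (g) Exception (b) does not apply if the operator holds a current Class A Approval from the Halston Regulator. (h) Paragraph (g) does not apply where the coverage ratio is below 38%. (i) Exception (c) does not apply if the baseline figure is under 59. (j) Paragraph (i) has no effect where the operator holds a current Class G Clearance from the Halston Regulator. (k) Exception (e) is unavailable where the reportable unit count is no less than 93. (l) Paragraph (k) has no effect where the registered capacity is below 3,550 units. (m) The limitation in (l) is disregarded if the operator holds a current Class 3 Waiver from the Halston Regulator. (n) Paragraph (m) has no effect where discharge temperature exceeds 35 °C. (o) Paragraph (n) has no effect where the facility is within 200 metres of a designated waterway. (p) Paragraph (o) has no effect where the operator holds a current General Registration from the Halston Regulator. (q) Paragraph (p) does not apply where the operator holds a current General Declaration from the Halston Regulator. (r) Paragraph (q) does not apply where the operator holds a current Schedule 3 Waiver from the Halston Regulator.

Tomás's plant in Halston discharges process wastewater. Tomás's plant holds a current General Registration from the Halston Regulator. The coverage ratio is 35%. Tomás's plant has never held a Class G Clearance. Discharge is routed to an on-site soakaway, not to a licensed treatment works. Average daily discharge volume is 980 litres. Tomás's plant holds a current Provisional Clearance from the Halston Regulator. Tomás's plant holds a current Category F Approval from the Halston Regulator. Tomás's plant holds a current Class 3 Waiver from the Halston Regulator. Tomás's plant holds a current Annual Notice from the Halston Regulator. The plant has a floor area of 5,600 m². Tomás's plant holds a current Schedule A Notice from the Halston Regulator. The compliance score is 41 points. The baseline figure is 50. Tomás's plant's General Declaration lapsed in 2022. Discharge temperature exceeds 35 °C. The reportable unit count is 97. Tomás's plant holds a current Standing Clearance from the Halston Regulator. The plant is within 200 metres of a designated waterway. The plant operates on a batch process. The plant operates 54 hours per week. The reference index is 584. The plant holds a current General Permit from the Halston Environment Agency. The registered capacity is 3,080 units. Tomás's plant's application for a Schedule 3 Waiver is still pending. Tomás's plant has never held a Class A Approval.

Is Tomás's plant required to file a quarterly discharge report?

Exception (a)'s conditions are all satisfied: average daily discharge volume is 980 litres, less than the 1060 litres limit; a current Standing Clearance is held; a current Schedule A Notice is held. Turning to paragraph (f): (f) operates against (a): a current Category F Approval is held. So (a) is unavailable.
Exception (b) does not apply: the facility's operating hours per week are 54, not less than 48.
Exception (c) does not apply: discharge is not routed to a licensed treatment works.
Exception (d) does not apply: the compliance score is 41 points, short of 42 points.
All of (e)'s requirements are met (the facility's floor area is 5,600 m², below the 5,950 m² limit; the facility operates on a batch process; a current Provisional Clearance is held). Considering the limiting provisions: (k) would limit (e) — the reportable unit count is 97, meeting the 93 threshold — but (l) sets (k) aside: (l) is triggered — the registered capacity is 3,080 units, below the 3,550 units limit. (m) is engaged (a current Class 3 Waiver is held), but is overridden by (n): (n) operates against (m): discharge temperature exceeds 35 °C. (o) would limit (n) — the plant is within 200 m of a designated waterway — but (p) sets (o) aside: (p) operates against (o): a current General Registration is held. (q), which would lift (p), is not engaged — the General Declaration is not current. (e) remains available.

No — exception (e) applies; Tomás's plant is not required to file a quarterly discharge report.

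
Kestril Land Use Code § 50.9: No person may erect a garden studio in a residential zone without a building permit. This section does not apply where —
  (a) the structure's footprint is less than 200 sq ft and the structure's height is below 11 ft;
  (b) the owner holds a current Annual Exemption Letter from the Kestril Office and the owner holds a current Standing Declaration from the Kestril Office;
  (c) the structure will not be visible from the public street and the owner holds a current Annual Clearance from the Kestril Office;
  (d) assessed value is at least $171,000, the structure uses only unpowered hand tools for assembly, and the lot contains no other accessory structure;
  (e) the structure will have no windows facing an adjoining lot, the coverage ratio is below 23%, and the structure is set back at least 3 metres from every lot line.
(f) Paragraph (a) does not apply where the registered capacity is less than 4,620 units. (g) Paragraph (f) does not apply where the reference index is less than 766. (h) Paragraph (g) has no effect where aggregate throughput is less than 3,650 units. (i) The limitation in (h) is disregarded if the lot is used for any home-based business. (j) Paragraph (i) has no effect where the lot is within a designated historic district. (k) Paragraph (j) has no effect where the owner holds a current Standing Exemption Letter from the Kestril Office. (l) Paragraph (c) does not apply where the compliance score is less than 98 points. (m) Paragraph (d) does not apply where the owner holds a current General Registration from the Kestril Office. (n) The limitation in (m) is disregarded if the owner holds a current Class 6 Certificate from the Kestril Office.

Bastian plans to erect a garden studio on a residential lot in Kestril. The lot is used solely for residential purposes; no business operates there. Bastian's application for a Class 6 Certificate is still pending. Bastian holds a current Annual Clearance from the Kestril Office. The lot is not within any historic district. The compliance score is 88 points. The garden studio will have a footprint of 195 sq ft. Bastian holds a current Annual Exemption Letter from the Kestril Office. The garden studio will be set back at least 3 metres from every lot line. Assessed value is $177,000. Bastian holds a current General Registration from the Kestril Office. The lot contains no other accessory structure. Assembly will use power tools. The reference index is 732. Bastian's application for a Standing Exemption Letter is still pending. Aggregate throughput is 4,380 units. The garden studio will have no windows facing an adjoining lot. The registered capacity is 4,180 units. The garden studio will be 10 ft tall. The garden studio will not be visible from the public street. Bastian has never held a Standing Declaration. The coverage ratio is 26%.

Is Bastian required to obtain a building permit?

Exception (a) is satisfied on its face — the structure's footprint is 195 sq ft, less than the 200 sq ft limit; the structure's height is 10 ft, below the 11 ft limit. Applying paragraphs (f)–(k): (f) would limit (a) — the registered capacity is 4,180 units, less than the 4,620 units limit — but (g) sets (f) aside: (g) operates against (f): the reference index is 732, less than the 766 limit. (h) is not triggered (aggregate throughput is 4,380 units, not less than 3,650 units), so (g) stands. (a) remains available.
Exception (b) requires that the owner holds a current Standing Declaration from the Kestril Office; but there is no Standing Declaration in force, so (b) is unavailable.
Exception (c): the structure will not be visible from the street; a current Annual Clearance is held — every condition holds. Turning to paragraph (l): (l) operates against (c): the compliance score is 88 points, less than the 98 points limit. (c) is therefore removed.
Exception (d) requires that the structure uses only unpowered hand tools for assembly; but assembly uses power tools, so (d) is unavailable.
Exception (e) requires that the coverage ratio is below 23%; but the coverage ratio is 26%, not below 23%, so (e) is unavailable.

No — exception (a) applies; Bastian does not need a building permit.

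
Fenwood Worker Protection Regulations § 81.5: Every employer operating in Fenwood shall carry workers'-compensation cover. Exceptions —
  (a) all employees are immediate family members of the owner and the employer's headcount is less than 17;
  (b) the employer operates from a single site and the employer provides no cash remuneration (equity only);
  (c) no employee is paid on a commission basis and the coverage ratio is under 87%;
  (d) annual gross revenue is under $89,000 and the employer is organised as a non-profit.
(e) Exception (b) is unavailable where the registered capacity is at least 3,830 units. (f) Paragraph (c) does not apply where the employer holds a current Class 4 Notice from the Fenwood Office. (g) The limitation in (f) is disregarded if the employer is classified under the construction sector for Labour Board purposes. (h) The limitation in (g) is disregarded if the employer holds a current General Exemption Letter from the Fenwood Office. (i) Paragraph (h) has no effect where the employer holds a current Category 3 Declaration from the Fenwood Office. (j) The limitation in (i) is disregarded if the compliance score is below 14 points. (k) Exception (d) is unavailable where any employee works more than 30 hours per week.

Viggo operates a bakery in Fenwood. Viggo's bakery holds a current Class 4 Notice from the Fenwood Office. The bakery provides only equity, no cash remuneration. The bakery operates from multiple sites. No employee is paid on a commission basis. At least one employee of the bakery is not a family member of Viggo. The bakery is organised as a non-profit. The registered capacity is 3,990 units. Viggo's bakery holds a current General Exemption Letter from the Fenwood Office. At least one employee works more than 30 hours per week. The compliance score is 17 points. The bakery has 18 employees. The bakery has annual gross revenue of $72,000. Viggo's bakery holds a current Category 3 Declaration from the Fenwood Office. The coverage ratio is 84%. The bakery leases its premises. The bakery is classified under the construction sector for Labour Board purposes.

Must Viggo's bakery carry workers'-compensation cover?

No — exception (c) applies; Viggo's bakery is not required to carry workers'-compensation cover.

Exception (a) requires that all employees are immediate family members of the owner; but at least one employee is not a family member, so (a) is unavailable.
Exception (b) fails — the employer operates from multiple sites.
Exception (c) is satisfied on its face — no employee is paid on commission; the coverage ratio is 84%, under the 87% limit. Considering the limiting provisions: (f) would limit (c) — a current Class 4 Notice is held — but (g) sets (f) aside: (g) operates against (f): the bakery is classified under the construction sector. (h) would limit (g) — a current General Exemption Letter is held — but (i) sets (h) aside: (i) operates against (h): a current Category 3 Declaration is held. (j) does not operate here (the compliance score is 17 points, not below 14 points), so (i) stands. (c) remains available.
All of (d)'s requirements are met (annual gross revenue is $72,000, under the $89,000 limit; the employer is a non-profit). Turning to paragraph (k): (k) operates against (d): at least one employee exceeds 30 hours/week. Exception (d) does not apply.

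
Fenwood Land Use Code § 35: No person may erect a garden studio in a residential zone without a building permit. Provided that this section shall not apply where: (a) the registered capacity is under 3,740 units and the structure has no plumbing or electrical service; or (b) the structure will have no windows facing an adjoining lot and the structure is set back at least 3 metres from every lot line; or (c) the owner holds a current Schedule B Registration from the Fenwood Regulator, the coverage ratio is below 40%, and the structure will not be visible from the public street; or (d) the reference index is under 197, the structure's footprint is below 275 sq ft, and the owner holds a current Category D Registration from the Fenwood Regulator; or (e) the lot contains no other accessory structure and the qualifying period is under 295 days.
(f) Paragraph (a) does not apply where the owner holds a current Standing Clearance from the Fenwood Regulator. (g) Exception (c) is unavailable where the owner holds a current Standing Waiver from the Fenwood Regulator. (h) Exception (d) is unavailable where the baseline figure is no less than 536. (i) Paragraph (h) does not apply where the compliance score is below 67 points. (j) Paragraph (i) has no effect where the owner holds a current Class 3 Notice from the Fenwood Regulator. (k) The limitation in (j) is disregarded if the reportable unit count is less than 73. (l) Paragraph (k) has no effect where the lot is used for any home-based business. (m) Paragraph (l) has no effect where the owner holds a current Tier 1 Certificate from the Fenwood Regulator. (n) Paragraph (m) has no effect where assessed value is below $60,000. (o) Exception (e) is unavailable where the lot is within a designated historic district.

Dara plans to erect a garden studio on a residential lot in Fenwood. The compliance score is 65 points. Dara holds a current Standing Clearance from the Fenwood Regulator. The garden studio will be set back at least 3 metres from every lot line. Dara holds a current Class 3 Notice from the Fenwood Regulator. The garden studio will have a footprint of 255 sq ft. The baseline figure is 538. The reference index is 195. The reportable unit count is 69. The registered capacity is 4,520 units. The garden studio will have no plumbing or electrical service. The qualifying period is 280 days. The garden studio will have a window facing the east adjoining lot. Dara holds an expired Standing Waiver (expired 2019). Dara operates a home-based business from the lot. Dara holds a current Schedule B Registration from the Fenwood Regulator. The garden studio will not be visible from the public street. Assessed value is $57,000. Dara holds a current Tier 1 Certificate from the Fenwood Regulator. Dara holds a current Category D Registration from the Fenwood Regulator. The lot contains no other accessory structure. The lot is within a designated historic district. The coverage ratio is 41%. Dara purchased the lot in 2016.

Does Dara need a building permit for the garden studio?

Exception (a) does not apply: the registered capacity is 4,520 units, not under 3,740 units.
Exception (b) fails — a window faces an adjoining lot.
Exception (c) requires that the coverage ratio is below 40%; but the coverage ratio is 41%, not below 40%, so (c) is unavailable.
Exception (d)'s conditions are all satisfied: the reference index is 195, under the 197 limit; the structure's footprint is 255 sq ft, below the 275 sq ft limit; a current Category D Registration is held. Turning to paragraphs (h)–(n): (h) applies — the baseline figure is 538, meeting the 536 threshold. (i) is engaged (the compliance score is 65 points, below the 67 points limit), but is overridden by (j): (j) is triggered — a current Class 3 Notice is held. (k) operates (the reportable unit count is 69, less than the 73 limit), but is itself disapplied by (l): (l) is triggered — a home-based business operates on the lot. (m) would limit (l) — a current Tier 1 Certificate is held — but (n) sets (m) aside: (n) operates against (m): assessed value is $57,000, below the $60,000 limit. (d) is therefore removed.
All of (e)'s requirements are met (the lot has no other accessory structure; the qualifying period is 280 days, under the 295 days limit). Turning to paragraph (o): (o) applies — the lot is in a historic district. So (e) is unavailable.
Every exception is unavailable, so the rule governs.

Yes — Dara must obtain a building permit.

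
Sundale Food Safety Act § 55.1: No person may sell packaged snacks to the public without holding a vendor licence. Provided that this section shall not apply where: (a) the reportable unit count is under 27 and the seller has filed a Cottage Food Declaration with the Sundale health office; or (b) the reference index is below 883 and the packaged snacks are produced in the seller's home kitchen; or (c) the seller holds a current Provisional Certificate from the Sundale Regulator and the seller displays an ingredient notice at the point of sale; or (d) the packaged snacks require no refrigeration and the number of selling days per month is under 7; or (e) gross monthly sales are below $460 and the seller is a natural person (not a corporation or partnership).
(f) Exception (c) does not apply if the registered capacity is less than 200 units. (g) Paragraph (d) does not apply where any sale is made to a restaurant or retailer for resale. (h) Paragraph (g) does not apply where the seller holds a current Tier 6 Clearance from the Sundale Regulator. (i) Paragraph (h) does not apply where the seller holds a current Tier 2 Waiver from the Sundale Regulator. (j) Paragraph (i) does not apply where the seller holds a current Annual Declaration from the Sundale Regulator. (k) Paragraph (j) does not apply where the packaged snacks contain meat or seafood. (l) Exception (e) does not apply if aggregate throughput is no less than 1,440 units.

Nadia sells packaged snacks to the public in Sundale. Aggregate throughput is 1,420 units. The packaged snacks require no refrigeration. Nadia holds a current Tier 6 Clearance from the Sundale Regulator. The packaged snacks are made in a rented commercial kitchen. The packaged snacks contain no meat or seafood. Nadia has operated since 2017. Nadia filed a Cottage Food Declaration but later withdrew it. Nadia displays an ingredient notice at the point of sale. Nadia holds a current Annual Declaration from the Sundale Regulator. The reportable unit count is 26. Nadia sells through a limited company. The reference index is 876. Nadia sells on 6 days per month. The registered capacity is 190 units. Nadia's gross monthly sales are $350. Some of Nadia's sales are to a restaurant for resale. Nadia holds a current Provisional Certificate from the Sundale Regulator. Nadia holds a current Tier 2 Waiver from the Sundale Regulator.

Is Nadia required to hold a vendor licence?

No — exception (d) applies; Nadia is not required to hold a vendor licence.

Exception (a) requires that the seller has filed a Cottage Food Declaration with the Sundale health office; but the Cottage Food Declaration was withdrawn, so (a) is unavailable.
Exception (b) requires that the packaged snacks are produced in the seller's home kitchen; but the packaged snacks are made in a commercial kitchen, not a home kitchen, so (b) is unavailable.
Exception (c): a current Provisional Certificate is held; an ingredient notice is displayed — every condition holds. But applying paragraph (f): (f) operates — the registered capacity is 190 units, less than the 200 units limit. So (c) is unavailable.
Exception (d) is satisfied on its face — the packaged snacks are shelf-stable; the number of selling days per month is 6, under the 7 limit. Considering the limiting provisions: (g) operates (some sales are to a restaurant for resale), but is itself disapplied by (h): (h) applies — a current Tier 6 Clearance is held. (i) applies (a current Tier 2 Waiver is held), but is displaced by (j): (j) operates against (i): a current Annual Declaration is held. (k), which would lift (j), is inapplicable — the packaged snacks contain no meat or seafood. (d) remains available.
Exception (e) requires that the seller is a natural person (not a corporation or partnership); but the seller operates through a limited company, so (e) is unavailable.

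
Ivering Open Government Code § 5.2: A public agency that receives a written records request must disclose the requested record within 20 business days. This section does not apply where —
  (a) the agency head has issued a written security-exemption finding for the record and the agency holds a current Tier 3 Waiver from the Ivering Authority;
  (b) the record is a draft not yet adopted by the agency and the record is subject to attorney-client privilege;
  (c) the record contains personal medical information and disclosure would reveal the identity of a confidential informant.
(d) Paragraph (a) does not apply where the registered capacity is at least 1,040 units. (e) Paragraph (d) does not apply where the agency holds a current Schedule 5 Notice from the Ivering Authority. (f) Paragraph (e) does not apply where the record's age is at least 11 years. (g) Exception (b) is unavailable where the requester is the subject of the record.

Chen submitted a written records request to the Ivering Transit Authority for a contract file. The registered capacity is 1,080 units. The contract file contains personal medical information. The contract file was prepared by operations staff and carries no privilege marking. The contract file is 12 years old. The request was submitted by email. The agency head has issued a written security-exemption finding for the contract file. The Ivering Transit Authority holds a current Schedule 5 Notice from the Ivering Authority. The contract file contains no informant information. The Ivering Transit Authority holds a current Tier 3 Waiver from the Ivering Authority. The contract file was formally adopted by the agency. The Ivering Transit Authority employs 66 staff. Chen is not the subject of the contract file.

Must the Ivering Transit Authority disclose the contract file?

Yes — the Ivering Transit Authority must disclose the contract file.

Exception (a): a written security-exemption finding has been issued; a current Tier 3 Waiver is held — every condition holds. Turning to paragraphs (d)–(f): (d) operates against (a): the registered capacity is 1,080 units, meeting the 1,040 units threshold. (e) is triggered (a current Schedule 5 Notice is held), but yields to (f): (f) is engaged — the record's age is 12 years, meeting the 11 years threshold. Exception (a) does not apply.
Exception (b) requires that the record is a draft not yet adopted by the agency; but the contract file has been formally adopted, so (b) is unavailable.
Exception (c) does not apply: the contract file contains no informant information.
No exception displaces § 5.2.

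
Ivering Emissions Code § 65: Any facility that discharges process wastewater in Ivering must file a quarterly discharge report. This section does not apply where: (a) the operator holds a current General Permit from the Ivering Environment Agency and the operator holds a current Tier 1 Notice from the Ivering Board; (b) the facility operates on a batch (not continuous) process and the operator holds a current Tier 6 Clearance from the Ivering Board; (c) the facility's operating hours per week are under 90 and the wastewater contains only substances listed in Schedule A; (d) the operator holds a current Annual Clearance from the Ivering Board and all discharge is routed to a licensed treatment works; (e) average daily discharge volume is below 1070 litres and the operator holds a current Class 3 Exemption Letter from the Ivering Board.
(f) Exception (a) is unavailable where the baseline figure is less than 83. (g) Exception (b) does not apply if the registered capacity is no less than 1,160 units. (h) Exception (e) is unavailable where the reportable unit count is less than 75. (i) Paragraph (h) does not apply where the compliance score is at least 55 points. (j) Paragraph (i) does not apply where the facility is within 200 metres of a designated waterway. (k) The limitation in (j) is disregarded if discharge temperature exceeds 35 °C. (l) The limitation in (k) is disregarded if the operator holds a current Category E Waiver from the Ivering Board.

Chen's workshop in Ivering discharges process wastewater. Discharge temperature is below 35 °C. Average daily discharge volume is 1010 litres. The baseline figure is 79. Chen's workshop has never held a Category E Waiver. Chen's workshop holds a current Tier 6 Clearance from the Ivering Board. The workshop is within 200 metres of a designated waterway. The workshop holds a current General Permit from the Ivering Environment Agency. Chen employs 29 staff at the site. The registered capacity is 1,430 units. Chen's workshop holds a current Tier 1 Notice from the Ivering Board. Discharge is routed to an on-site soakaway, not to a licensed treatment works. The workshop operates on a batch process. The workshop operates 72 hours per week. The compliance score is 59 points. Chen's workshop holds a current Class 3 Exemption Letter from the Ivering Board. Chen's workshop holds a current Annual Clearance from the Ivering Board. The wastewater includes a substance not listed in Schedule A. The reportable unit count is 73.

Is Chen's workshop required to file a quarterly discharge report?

Exception (a)'s conditions are all satisfied: a current General Permit is held; a current Tier 1 Notice is held. But applying paragraph (f): (f) applies — the baseline figure is 79, less than the 83 limit. So (a) is unavailable.
Exception (b): the facility operates on a batch process; a current Tier 6 Clearance is held — every condition holds. However, paragraph (g) must be considered: (g) operates against (b): the registered capacity is 1,430 units, meeting the 1,160 units threshold. (b) is therefore removed.
Exception (c) requires that the wastewater contains only substances listed in Schedule A; but the wastewater includes a non-Schedule-A substance, so (c) is unavailable.
Exception (d) fails — discharge is not routed to a licensed treatment works.
Exception (e): average daily discharge volume is 1010 litres, below the 1070 litres limit; a current Class 3 Exemption Letter is held — every condition holds. But applying paragraphs (h)–(l): (h) is triggered — the reportable unit count is 73, less than the 75 limit. (i) operates (the compliance score is 59 points, meeting the 55 points threshold), but yields to (j): (j) operates — the workshop is within 200 m of a designated waterway. (k), which would lift (j), is not engaged — discharge temperature is below 35 °C. Exception (e) does not apply.
No exception is made out. Chen's workshop falls within the general rule.

Yes — Chen's workshop must file a quarterly discharge report.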